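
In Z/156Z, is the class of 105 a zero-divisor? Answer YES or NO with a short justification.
YES

gcd(105, 156) = 3 > 1, so 105 is not a unit in Z/156Z. In Z/nZ every nonzero non-unit is a zero-divisor: explicitly, take b = 156/gcd = 52 ≠ 0 (mod 156); then 105·52 = 5460 = 35·156, i.e. 105·52 ≡ 0 (mod 156). So 105 is a zero-divisor.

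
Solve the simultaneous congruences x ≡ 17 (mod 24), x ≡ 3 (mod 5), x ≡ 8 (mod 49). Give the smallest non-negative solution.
x ≡ 5153 (mod 5880); the representative in [0, 5880) is 5153

The moduli 24, 5, 49 are pairwise coprime, so by the CRT there is a unique solution mod 24·5·49 = 5880.
Solve by successive substitution. Start with x ≡ 17 (mod 24).
  Combine with x ≡ 3 (mod 5): write x = 17 + 24·t and require 17 + 24·t ≡ 3 (mod 5), i.e. 24·t ≡ 3 − 17 ≡ 1 (mod 5). Since 24^(−1) ≡ 4 (mod 5) (24 ≡ 4 (mod 5)), t ≡ 4·1 ≡ 4 (mod 5). So x ≡ 17 + 24·4 = 113 (mod 120).
  Combine with x ≡ 8 (mod 49): write x = 113 + 120·t and require 113 + 120·t ≡ 8 (mod 49), i.e. 120·t ≡ 8 − 113 ≡ 42 (mod 49). Since 120^(−1) ≡ 29 (mod 49) (120 ≡ 22 (mod 49)), t ≡ 29·42 ≡ 42 (mod 49). So x ≡ 113 + 120·42 = 5153 (mod 5880).
Unique solution in [0, 5880): x = 5153.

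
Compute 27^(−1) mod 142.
27^(−1) ≡ 121 (mod 142)

Apply the extended Euclidean algorithm to (142, 27), tracking rows (r, s, t) with s·142 + t·27 = r. Each division r_prev = q·r_cur + r_new produces the new row as (previous row) − q·(current row):
  row A: (142, 1, 0)   [1·142 + 0·27 = 142]
  row B: (27, 0, 1)   [0·142 + 1·27 = 27]
  142 = 5·27 + 7   → row C = row A − 5·row B = (7, 1, −5)   [check: 1·142 − 5·27 = 7]
  27 = 3·7 + 6   → row D = row B − 3·row C = (6, −3, 16)   [check: −3·142 + 16·27 = 6]
  7 = 1·6 + 1   → row E = row C − 1·row D = (1, 4, −21)   [check: 4·142 − 21·27 = 1]
  6 = 6·1 + 0   → remainder 0, stop. gcd = 1 (last nonzero row E).
The gcd is 1, so 27 is invertible mod 142. The last nonzero row gives 4·142 − 21·27 = 1, so t = −21. So 27^(−1) ≡ −21 ≡ 121 (mod 142). Verify: 27 · 121 = 3267 ≡ 1 (mod 142). ✓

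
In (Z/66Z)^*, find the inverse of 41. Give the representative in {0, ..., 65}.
41^(−1) ≡ 29 (mod 66)

Apply the extended Euclidean algorithm to (66, 41), tracking rows (r, s, t) with s·66 + t·41 = r. Each division r_prev = q·r_cur + r_new produces the new row as (previous row) − q·(current row):
  row A: (66, 1, 0)   [1·66 + 0·41 = 66]
  row B: (41, 0, 1)   [0·66 + 1·41 = 41]
  66 = 1·41 + 25   → row C = row A − 1·row B = (25, 1, −1)   [check: 1·66 − 1·41 = 25]
  41 = 1·25 + 16   → row D = row B − 1·row C = (16, −1, 2)   [check: −1·66 + 2·41 = 16]
  25 = 1·16 + 9   → row E = row C − 1·row D = (9, 2, −3)   [check: 2·66 − 3·41 = 9]
  16 = 1·9 + 7   → row F = row D − 1·row E = (7, −3, 5)   [check: −3·66 + 5·41 = 7]
  9 = 1·7 + 2   → row G = row E − 1·row F = (2, 5, −8)   [check: 5·66 − 8·41 = 2]
  7 = 3·2 + 1   → row H = row F − 3·row G = (1, −18, 29)   [check: −18·66 + 29·41 = 1]
  2 = 2·1 + 0   → remainder 0, stop. gcd = 1 (last nonzero row H).
The gcd is 1, so 41 is invertible mod 66. The last nonzero row gives −18·66 + 29·41 = 1, so t = 29. So 41^(−1) ≡ 29 (mod 66). Verify: 41 · 29 = 1189 ≡ 1 (mod 66). ✓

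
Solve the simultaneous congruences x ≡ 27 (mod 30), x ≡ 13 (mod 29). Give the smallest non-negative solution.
The moduli 30, 29 are pairwise coprime, so by the CRT there is a unique solution mod 30·29 = 870.
Solve by successive substitution. Start with x ≡ 27 (mod 30).
  Combine with x ≡ 13 (mod 29): write x = 27 + 30·t and require 27 + 30·t ≡ 13 (mod 29), i.e. 30·t ≡ 13 − 27 ≡ 15 (mod 29). Since 30^(−1) ≡ 1 (mod 29) (30 ≡ 1 (mod 29)), t ≡ 1·15 ≡ 15 (mod 29). So x ≡ 27 + 30·15 = 477 (mod 870).
Unique solution in [0, 870): x = 477.

Final answer: x ≡ 477 (mod 870); the representative in [0, 870) is 477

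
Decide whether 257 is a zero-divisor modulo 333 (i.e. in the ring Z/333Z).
NO

gcd(257, 333) = 1, so 257 is a unit in Z/333Z (it has a multiplicative inverse). A unit cannot be a zero-divisor: if 257·b ≡ 0 then multiplying both sides by 257^(−1) gives b ≡ 0. So 257 is not a zero-divisor.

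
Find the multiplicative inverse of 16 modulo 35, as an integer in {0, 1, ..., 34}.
16^(−1) ≡ 11 (mod 35)

Apply the extended Euclidean algorithm to (35, 16), tracking rows (r, s, t) with s·35 + t·16 = r. Each division r_prev = q·r_cur + r_new produces the new row as (previous row) − q·(current row):
  row A: (35, 1, 0)   [1·35 + 0·16 = 35]
  row B: (16, 0, 1)   [0·35 + 1·16 = 16]
  35 = 2·16 + 3   → row C = row A − 2·row B = (3, 1, −2)   [check: 1·35 − 2·16 = 3]
  16 = 5·3 + 1   → row D = row B − 5·row C = (1, −5, 11)   [check: −5·35 + 11·16 = 1]
  3 = 3·1 + 0   → remainder 0, stop. gcd = 1 (last nonzero row D).
The gcd is 1, so 16 is invertible mod 35. The last nonzero row gives −5·35 + 11·16 = 1, so t = 11. So 16^(−1) ≡ 11 (mod 35). Verify: 16 · 11 = 176 ≡ 1 (mod 35). ✓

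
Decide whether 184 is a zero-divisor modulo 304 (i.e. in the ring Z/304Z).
gcd(184, 304) = 8 > 1, so 184 is not a unit in Z/304Z. In Z/nZ every nonzero non-unit is a zero-divisor: explicitly, take b = 304/gcd = 38 ≠ 0 (mod 304); then 184·38 = 6992 = 23·304, i.e. 184·38 ≡ 0 (mod 304). So 184 is a zero-divisor.

Final answer: YES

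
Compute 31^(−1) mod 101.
31^(−1) ≡ 88 (mod 101)

Apply the extended Euclidean algorithm to (101, 31), tracking rows (r, s, t) with s·101 + t·31 = r. Each division r_prev = q·r_cur + r_new produces the new row as (previous row) − q·(current row):
  row A: (101, 1, 0)   [1·101 + 0·31 = 101]
  row B: (31, 0, 1)   [0·101 + 1·31 = 31]
  101 = 3·31 + 8   → row C = row A − 3·row B = (8, 1, −3)   [check: 1·101 − 3·31 = 8]
  31 = 3·8 + 7   → row D = row B − 3·row C = (7, −3, 10)   [check: −3·101 + 10·31 = 7]
  8 = 1·7 + 1   → row E = row C − 1·row D = (1, 4, −13)   [check: 4·101 − 13·31 = 1]
  7 = 7·1 + 0   → remainder 0, stop. gcd = 1 (last nonzero row E).
The gcd is 1, so 31 is invertible mod 101. The last nonzero row gives 4·101 − 13·31 = 1, so t = −13. So 31^(−1) ≡ −13 ≡ 88 (mod 101). Verify: 31 · 88 = 2728 ≡ 1 (mod 101). ✓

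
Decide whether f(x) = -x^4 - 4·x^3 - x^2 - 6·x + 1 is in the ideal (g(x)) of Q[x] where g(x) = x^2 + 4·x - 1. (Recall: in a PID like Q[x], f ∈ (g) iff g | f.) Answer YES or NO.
In Q[x] the ideal (g) consists of all multiples of g, so f ∈ (g) iff g | f, i.e. iff the remainder of f on division by g is 0. Divide f by g (g is monic, so eliminate the leading term of the running remainder at each step):
  leading term -x^4: subtract (-x^2)·g(x) = -x^4 - 4·x^3 + x^2, leaving -2·x^2 - 6·x + 1
  leading term -2·x^2: subtract (-2)·g(x) = -2·x^2 - 8·x + 2, leaving 2·x - 1
The remainder r(x) = 2·x - 1 ≠ 0 (and deg r < deg g), so g ∤ f, i.e. f ∉ (g).

Final answer: NO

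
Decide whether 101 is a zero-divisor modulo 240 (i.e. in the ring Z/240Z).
NO

gcd(101, 240) = 1, so 101 is a unit in Z/240Z (it has a multiplicative inverse). A unit cannot be a zero-divisor: if 101·b ≡ 0 then multiplying both sides by 101^(−1) gives b ≡ 0. So 101 is not a zero-divisor.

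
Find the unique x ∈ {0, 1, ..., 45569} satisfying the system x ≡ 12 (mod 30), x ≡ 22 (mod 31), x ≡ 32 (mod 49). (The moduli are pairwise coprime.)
The moduli 30, 31, 49 are pairwise coprime, so by the CRT there is a unique solution mod 30·31·49 = 45570.
Solve by successive substitution. Start with x ≡ 12 (mod 30).
  Combine with x ≡ 22 (mod 31): write x = 12 + 30·t and require 12 + 30·t ≡ 22 (mod 31), i.e. 30·t ≡ 22 − 12 ≡ 10 (mod 31). Since 30^(−1) ≡ 30 (mod 31), t ≡ 30·10 ≡ 21 (mod 31). So x ≡ 12 + 30·21 = 642 (mod 930).
  Combine with x ≡ 32 (mod 49): write x = 642 + 930·t and require 642 + 930·t ≡ 32 (mod 49), i.e. 930·t ≡ 32 − 642 ≡ 27 (mod 49). Since 930^(−1) ≡ 48 (mod 49) (930 ≡ 48 (mod 49)), t ≡ 48·27 ≡ 22 (mod 49). So x ≡ 642 + 930·22 = 21102 (mod 45570).
Unique solution in [0, 45570): x = 21102.

Final answer: x ≡ 21102 (mod 45570); the representative in [0, 45570) is 21102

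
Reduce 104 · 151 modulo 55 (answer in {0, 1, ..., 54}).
29

Reduce the factors first: 104 ≡ 49, 151 ≡ 41 (mod 55), so 104 · 151 ≡ 49 · 41 (mod 55). 49 · 41 = 2009. Dividing by 55: 2009 = 36·55 + 29. So (104 · 151) mod 55 = 29.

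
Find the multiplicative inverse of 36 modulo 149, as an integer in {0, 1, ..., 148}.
36^(−1) ≡ 29 (mod 149)

Apply the extended Euclidean algorithm to (149, 36), tracking rows (r, s, t) with s·149 + t·36 = r. Each division r_prev = q·r_cur + r_new produces the new row as (previous row) − q·(current row):
  row A: (149, 1, 0)   [1·149 + 0·36 = 149]
  row B: (36, 0, 1)   [0·149 + 1·36 = 36]
  149 = 4·36 + 5   → row C = row A − 4·row B = (5, 1, −4)   [check: 1·149 − 4·36 = 5]
  36 = 7·5 + 1   → row D = row B − 7·row C = (1, −7, 29)   [check: −7·149 + 29·36 = 1]
  5 = 5·1 + 0   → remainder 0, stop. gcd = 1 (last nonzero row D).
The gcd is 1, so 36 is invertible mod 149. The last nonzero row gives −7·149 + 29·36 = 1, so t = 29. So 36^(−1) ≡ 29 (mod 149). Verify: 36 · 29 = 1044 ≡ 1 (mod 149). ✓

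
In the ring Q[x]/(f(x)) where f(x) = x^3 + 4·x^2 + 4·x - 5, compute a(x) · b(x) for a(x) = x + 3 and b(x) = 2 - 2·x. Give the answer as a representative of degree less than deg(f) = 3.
First multiply in Q[x] without reducing: a · b = -2·x^2 - 4·x + 6. This already has degree < 3, so no reduction is needed. Hence a · b ≡ -2·x^2 - 4·x + 6 in Q[x]/(f).

Final answer: a · b ≡ -2·x^2 - 4·x + 6 (mod f(x))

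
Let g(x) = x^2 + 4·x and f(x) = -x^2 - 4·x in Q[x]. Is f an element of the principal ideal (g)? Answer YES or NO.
In Q[x] the ideal (g) consists of all multiples of g, so f ∈ (g) iff g | f, i.e. iff the remainder of f on division by g is 0. Divide f by g (g is monic, so eliminate the leading term of the running remainder at each step):
  leading term -x^2: subtract (-1)·g(x) = -x^2 - 4·x, leaving 0
The remainder is 0, so f(x) = g(x) · h(x) with h(x) = -1. Hence g | f, i.e. f ∈ (g).

Final answer: YES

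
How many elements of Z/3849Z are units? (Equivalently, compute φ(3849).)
An element a ∈ Z/3849Z is a unit iff gcd(a, 3849) = 1, so the number of units is φ(3849). φ is multiplicative, with φ(p^e) = p^e − p^(e−1). Factorise 3849 = 3 · 1283. Then
  φ(3849) = (3 − 1) · (1283 − 1) = 2 · 1282 = 2564.

Final answer: Z/3849Z has φ(3849) = 2564 units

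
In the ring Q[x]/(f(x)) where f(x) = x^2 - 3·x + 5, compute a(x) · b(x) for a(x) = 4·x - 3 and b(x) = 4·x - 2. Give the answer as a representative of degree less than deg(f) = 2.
First multiply in Q[x] without reducing: a · b = 16·x^2 - 20·x + 6. Now divide by f(x) = x^2 - 3·x + 5, eliminating the leading term at each step:
  leading term 16·x^2: subtract (16)·f(x) = 16·x^2 - 48·x + 80, leaving 28·x - 74
The degree is now < 2, so this is the remainder. Hence a · b ≡ 28·x - 74 in Q[x]/(f).

Final answer: a · b ≡ 28·x - 74 (mod f(x))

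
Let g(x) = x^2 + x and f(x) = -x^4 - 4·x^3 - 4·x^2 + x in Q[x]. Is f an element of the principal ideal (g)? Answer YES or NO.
In Q[x] the ideal (g) consists of all multiples of g, so f ∈ (g) iff g | f, i.e. iff the remainder of f on division by g is 0. Divide f by g (g is monic, so eliminate the leading term of the running remainder at each step):
  leading term -x^4: subtract (-x^2)·g(x) = -x^4 - x^3, leaving -3·x^3 - 4·x^2 + x
  leading term -3·x^3: subtract (-3·x)·g(x) = -3·x^3 - 3·x^2, leaving -x^2 + x
  leading term -x^2: subtract (-1)·g(x) = -x^2 - x, leaving 2·x
The remainder r(x) = 2·x ≠ 0 (and deg r < deg g), so g ∤ f, i.e. f ∉ (g).

Final answer: NO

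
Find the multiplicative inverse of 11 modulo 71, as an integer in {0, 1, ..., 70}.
11^(−1) ≡ 13 (mod 71)

Apply the extended Euclidean algorithm to (71, 11), tracking rows (r, s, t) with s·71 + t·11 = r. Each division r_prev = q·r_cur + r_new produces the new row as (previous row) − q·(current row):
  row A: (71, 1, 0)   [1·71 + 0·11 = 71]
  row B: (11, 0, 1)   [0·71 + 1·11 = 11]
  71 = 6·11 + 5   → row C = row A − 6·row B = (5, 1, −6)   [check: 1·71 − 6·11 = 5]
  11 = 2·5 + 1   → row D = row B − 2·row C = (1, −2, 13)   [check: −2·71 + 13·11 = 1]
  5 = 5·1 + 0   → remainder 0, stop. gcd = 1 (last nonzero row D).
The gcd is 1, so 11 is invertible mod 71. The last nonzero row gives −2·71 + 13·11 = 1, so t = 13. So 11^(−1) ≡ 13 (mod 71). Verify: 11 · 13 = 143 ≡ 1 (mod 71). ✓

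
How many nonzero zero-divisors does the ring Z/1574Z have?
Z/1574Z has 787 nonzero zero-divisors

In Z/1574Z each nonzero element is either a unit (gcd with 1574 is 1) or a zero-divisor (gcd > 1). The number of units is φ(1574): factorise 1574 = 2 · 787, so φ(1574) = (2 − 1) · (787 − 1) = 1 · 786 = 786. The nonzero elements number 1574 − 1 = 1573. Hence the nonzero zero-divisors number 1573 − 786 = 787.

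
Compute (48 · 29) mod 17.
Reduce the factors first: 48 ≡ 14, 29 ≡ 12 (mod 17), so 48 · 29 ≡ 14 · 12 (mod 17). 14 · 12 = 168. Dividing by 17: 168 = 9·17 + 15. So (48 · 29) mod 17 = 15.

Final answer: 15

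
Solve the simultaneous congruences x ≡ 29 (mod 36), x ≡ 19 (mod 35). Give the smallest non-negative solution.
x ≡ 929 (mod 1260); the representative in [0, 1260) is 929

The moduli 36, 35 are pairwise coprime, so by the CRT there is a unique solution mod 36·35 = 1260.
Solve by successive substitution. Start with x ≡ 29 (mod 36).
  Combine with x ≡ 19 (mod 35): write x = 29 + 36·t and require 29 + 36·t ≡ 19 (mod 35), i.e. 36·t ≡ 19 − 29 ≡ 25 (mod 35). Since 36^(−1) ≡ 1 (mod 35) (36 ≡ 1 (mod 35)), t ≡ 1·25 ≡ 25 (mod 35). So x ≡ 29 + 36·25 = 929 (mod 1260).
Unique solution in [0, 1260): x = 929.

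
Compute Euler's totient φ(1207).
φ is multiplicative, with φ(p^e) = p^e − p^(e−1). Factorise 1207 = 17 · 71. Then
  φ(1207) = (17 − 1) · (71 − 1) = 16 · 70 = 1120.

Final answer: φ(1207) = 1120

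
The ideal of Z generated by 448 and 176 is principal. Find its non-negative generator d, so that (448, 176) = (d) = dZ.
(448, 176) = (16); d = 16

In the PID Z, (a, b) is generated by gcd(a, b). Compute gcd(448, 176) with the extended Euclidean algorithm, tracking rows (r, s, t) with s·448 + t·176 = r:
  row A: (448, 1, 0)   [1·448 + 0·176 = 448]
  row B: (176, 0, 1)   [0·448 + 1·176 = 176]
  448 = 2·176 + 96   → row C = row A − 2·row B = (96, 1, −2)   [check: 1·448 − 2·176 = 96]
  176 = 1·96 + 80   → row D = row B − 1·row C = (80, −1, 3)   [check: −1·448 + 3·176 = 80]
  96 = 1·80 + 16   → row E = row C − 1·row D = (16, 2, −5)   [check: 2·448 − 5·176 = 16]
  80 = 5·16 + 0   → remainder 0, stop. gcd = 16 (last nonzero row E).
So gcd(448, 176) = 16, with Bézout identity 2·448 − 5·176 = 16. Containment (⊇): the Bézout identity exhibits 16 as an element of (448, 176), giving (16) ⊆ (448, 176). Containment (⊆): since 16 | 448 and 16 | 176 (448 = 16·28, 176 = 16·11), every Z-linear combination of 448 and 176 is divisible by 16, so (448, 176) ⊆ (16). Therefore (448, 176) = (16), d = 16.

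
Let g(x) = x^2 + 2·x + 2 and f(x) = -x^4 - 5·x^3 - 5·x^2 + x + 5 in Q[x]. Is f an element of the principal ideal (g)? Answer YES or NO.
NO

In Q[x] the ideal (g) consists of all multiples of g, so f ∈ (g) iff g | f, i.e. iff the remainder of f on division by g is 0. Divide f by g (g is monic, so eliminate the leading term of the running remainder at each step):
  leading term -x^4: subtract (-x^2)·g(x) = -x^4 - 2·x^3 - 2·x^2, leaving -3·x^3 - 3·x^2 + x + 5
  leading term -3·x^3: subtract (-3·x)·g(x) = -3·x^3 - 6·x^2 - 6·x, leaving 3·x^2 + 7·x + 5
  leading term 3·x^2: subtract (3)·g(x) = 3·x^2 + 6·x + 6, leaving x - 1
The remainder r(x) = x - 1 ≠ 0 (and deg r < deg g), so g ∤ f, i.e. f ∉ (g).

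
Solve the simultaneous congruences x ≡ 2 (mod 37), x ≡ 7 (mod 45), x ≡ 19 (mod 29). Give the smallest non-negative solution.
The moduli 37, 45, 29 are pairwise coprime, so by the CRT there is a unique solution mod 37·45·29 = 48285.
Solve by successive substitution. Start with x ≡ 2 (mod 37).
  Combine with x ≡ 7 (mod 45): write x = 2 + 37·t and require 2 + 37·t ≡ 7 (mod 45), i.e. 37·t ≡ 7 − 2 ≡ 5 (mod 45). Since 37^(−1) ≡ 28 (mod 45), t ≡ 28·5 ≡ 5 (mod 45). So x ≡ 2 + 37·5 = 187 (mod 1665).
  Combine with x ≡ 19 (mod 29): write x = 187 + 1665·t and require 187 + 1665·t ≡ 19 (mod 29), i.e. 1665·t ≡ 19 − 187 ≡ 6 (mod 29). Since 1665^(−1) ≡ 17 (mod 29) (1665 ≡ 12 (mod 29)), t ≡ 17·6 ≡ 15 (mod 29). So x ≡ 187 + 1665·15 = 25162 (mod 48285).
Unique solution in [0, 48285): x = 25162.

Final answer: x ≡ 25162 (mod 48285); the representative in [0, 48285) is 25162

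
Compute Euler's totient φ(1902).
φ(1902) = 632

φ is multiplicative, with φ(p^e) = p^e − p^(e−1). Factorise 1902 = 2 · 3 · 317. Then
  φ(1902) = (2 − 1) · (3 − 1) · (317 − 1) = 1 · 2 · 316 = 632.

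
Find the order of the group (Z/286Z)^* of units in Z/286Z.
(Z/286Z)^* consists of the classes a with gcd(a, 286) = 1, so its order is φ(286). φ is multiplicative, with φ(p^e) = p^e − p^(e−1). Factorise 286 = 2 · 11 · 13. Then
  φ(286) = (2 − 1) · (11 − 1) · (13 − 1) = 1 · 10 · 12 = 120.
Thus |(Z/286Z)^*| = 120.

Final answer: |(Z/286Z)^*| = 120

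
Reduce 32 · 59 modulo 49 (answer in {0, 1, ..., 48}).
26

Reduce the factors first: 59 ≡ 10 (mod 49), so 32 · 59 ≡ 32 · 10 (mod 49). 32 · 10 = 320. Dividing by 49: 320 = 6·49 + 26. So (32 · 59) mod 49 = 26.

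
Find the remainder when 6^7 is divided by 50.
Use repeated squaring. Binary(7) = 111. Walk through the bits of the exponent 7 left-to-right: at each bit after the leading one, square the running value, then multiply by 6 if the bit is 1 (always reducing mod 50):
  bit 1 = 1 (leading): start with 6.
  bit 2 = 1: square 6^2 = 36; bit is 1, so multiply 36·6 = 216 ≡ 16 (mod 50).
  bit 3 = 1: square 16^2 = 256 ≡ 6; bit is 1, so multiply 6·6 = 36 (mod 50).
Final value: 6^7 ≡ 36 (mod 50).

Final answer: 36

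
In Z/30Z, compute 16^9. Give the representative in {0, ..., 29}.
16

Use repeated squaring. Binary(9) = 1001. Walk through the bits of the exponent 9 left-to-right: at each bit after the leading one, square the running value, then multiply by 16 if the bit is 1 (always reducing mod 30):
  bit 1 = 1 (leading): start with 16.
  bit 2 = 0: square 16^2 = 256 ≡ 16 (mod 30).
  bit 3 = 0: square 16^2 = 256 ≡ 16 (mod 30).
  bit 4 = 1: square 16^2 = 256 ≡ 16; bit is 1, so multiply 16·16 = 256 ≡ 16 (mod 30).
Final value: 16^9 ≡ 16 (mod 30).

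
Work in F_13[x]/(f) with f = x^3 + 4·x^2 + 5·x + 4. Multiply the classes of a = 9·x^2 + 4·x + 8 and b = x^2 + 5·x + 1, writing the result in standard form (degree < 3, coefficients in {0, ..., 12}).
Multiply as integer polynomials: a · b = 9·x^4 + 49·x^3 + 37·x^2 + 44·x + 8. Reducing coefficients mod 13: a · b ≡ 9·x^4 + 10·x^3 + 11·x^2 + 5·x + 8. Now divide by f(x) = x^3 + 4·x^2 + 5·x + 4 in F_13[x], eliminating the leading term at each step:
  leading term 9·x^4: subtract (9·x)·f(x) = 9·x^4 + 10·x^3 + 6·x^2 + 10·x, leaving 5·x^2 + 8·x + 8 (coefficients mod 13)
The degree is now < 3, so this is the remainder. Hence a · b ≡ 5·x^2 + 8·x + 8 in F_13[x]/(f).

Final answer: a · b ≡ 5·x^2 + 8·x + 8 (mod f(x))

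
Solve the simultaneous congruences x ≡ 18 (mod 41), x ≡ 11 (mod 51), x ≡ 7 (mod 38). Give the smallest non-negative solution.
x ≡ 36221 (mod 79458); the representative in [0, 79458) is 36221

The moduli 41, 51, 38 are pairwise coprime, so by the CRT there is a unique solution mod 41·51·38 = 79458.
Solve by successive substitution. Start with x ≡ 18 (mod 41).
  Combine with x ≡ 11 (mod 51): write x = 18 + 41·t and require 18 + 41·t ≡ 11 (mod 51), i.e. 41·t ≡ 11 − 18 ≡ 44 (mod 51). Since 41^(−1) ≡ 5 (mod 51), t ≡ 5·44 ≡ 16 (mod 51). So x ≡ 18 + 41·16 = 674 (mod 2091).
  Combine with x ≡ 7 (mod 38): write x = 674 + 2091·t and require 674 + 2091·t ≡ 7 (mod 38), i.e. 2091·t ≡ 7 − 674 ≡ 17 (mod 38). Since 2091^(−1) ≡ 1 (mod 38) (2091 ≡ 1 (mod 38)), t ≡ 1·17 ≡ 17 (mod 38). So x ≡ 674 + 2091·17 = 36221 (mod 79458).
Unique solution in [0, 79458): x = 36221.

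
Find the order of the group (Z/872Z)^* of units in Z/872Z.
|(Z/872Z)^*| = 432

(Z/872Z)^* consists of the classes a with gcd(a, 872) = 1, so its order is φ(872). φ is multiplicative, with φ(p^e) = p^e − p^(e−1). Factorise 872 = 2^3 · 109. Then
  φ(872) = (2^3 − 2^2) · (109 − 1) = 4 · 108 = 432.
Thus |(Z/872Z)^*| = 432.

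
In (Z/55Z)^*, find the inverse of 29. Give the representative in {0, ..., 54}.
29^(−1) ≡ 19 (mod 55)

Apply the extended Euclidean algorithm to (55, 29), tracking rows (r, s, t) with s·55 + t·29 = r. Each division r_prev = q·r_cur + r_new produces the new row as (previous row) − q·(current row):
  row A: (55, 1, 0)   [1·55 + 0·29 = 55]
  row B: (29, 0, 1)   [0·55 + 1·29 = 29]
  55 = 1·29 + 26   → row C = row A − 1·row B = (26, 1, −1)   [check: 1·55 − 1·29 = 26]
  29 = 1·26 + 3   → row D = row B − 1·row C = (3, −1, 2)   [check: −1·55 + 2·29 = 3]
  26 = 8·3 + 2   → row E = row C − 8·row D = (2, 9, −17)   [check: 9·55 − 17·29 = 2]
  3 = 1·2 + 1   → row F = row D − 1·row E = (1, −10, 19)   [check: −10·55 + 19·29 = 1]
  2 = 2·1 + 0   → remainder 0, stop. gcd = 1 (last nonzero row F).
The gcd is 1, so 29 is invertible mod 55. The last nonzero row gives −10·55 + 19·29 = 1, so t = 19. So 29^(−1) ≡ 19 (mod 55). Verify: 29 · 19 = 551 ≡ 1 (mod 55). ✓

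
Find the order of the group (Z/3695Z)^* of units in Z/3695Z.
(Z/3695Z)^* consists of the classes a with gcd(a, 3695) = 1, so its order is φ(3695). φ is multiplicative, with φ(p^e) = p^e − p^(e−1). Factorise 3695 = 5 · 739. Then
  φ(3695) = (5 − 1) · (739 − 1) = 4 · 738 = 2952.
Thus |(Z/3695Z)^*| = 2952.

Final answer: |(Z/3695Z)^*| = 2952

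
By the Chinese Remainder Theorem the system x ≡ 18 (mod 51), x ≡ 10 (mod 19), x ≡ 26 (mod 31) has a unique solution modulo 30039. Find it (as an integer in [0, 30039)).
x ≡ 27864 (mod 30039); the representative in [0, 30039) is 27864

The moduli 51, 19, 31 are pairwise coprime, so by the CRT there is a unique solution mod 51·19·31 = 30039.
Solve by successive substitution. Start with x ≡ 18 (mod 51).
  Combine with x ≡ 10 (mod 19): write x = 18 + 51·t and require 18 + 51·t ≡ 10 (mod 19), i.e. 51·t ≡ 10 − 18 ≡ 11 (mod 19). Since 51^(−1) ≡ 3 (mod 19) (51 ≡ 13 (mod 19)), t ≡ 3·11 ≡ 14 (mod 19). So x ≡ 18 + 51·14 = 732 (mod 969).
  Combine with x ≡ 26 (mod 31): write x = 732 + 969·t and require 732 + 969·t ≡ 26 (mod 31), i.e. 969·t ≡ 26 − 732 ≡ 7 (mod 31). Since 969^(−1) ≡ 4 (mod 31) (969 ≡ 8 (mod 31)), t ≡ 4·7 ≡ 28 (mod 31). So x ≡ 732 + 969·28 = 27864 (mod 30039).
Unique solution in [0, 30039): x = 27864.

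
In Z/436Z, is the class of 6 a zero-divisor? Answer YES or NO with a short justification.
YES

gcd(6, 436) = 2 > 1, so 6 is not a unit in Z/436Z. In Z/nZ every nonzero non-unit is a zero-divisor: explicitly, take b = 436/gcd = 218 ≠ 0 (mod 436); then 6·218 = 1308 = 3·436, i.e. 6·218 ≡ 0 (mod 436). So 6 is a zero-divisor.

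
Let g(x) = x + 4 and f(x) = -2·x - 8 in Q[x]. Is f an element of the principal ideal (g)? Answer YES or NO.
In Q[x] the ideal (g) consists of all multiples of g, so f ∈ (g) iff g | f, i.e. iff the remainder of f on division by g is 0. Divide f by g (g is monic, so eliminate the leading term of the running remainder at each step):
  leading term -2·x: subtract (-2)·g(x) = -2·x - 8, leaving 0
The remainder is 0, so f(x) = g(x) · h(x) with h(x) = -2. Hence g | f, i.e. f ∈ (g).

Final answer: YES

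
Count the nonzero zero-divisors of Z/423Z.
Z/423Z has 146 nonzero zero-divisors

In Z/423Z each nonzero element is either a unit (gcd with 423 is 1) or a zero-divisor (gcd > 1). The number of units is φ(423): factorise 423 = 3^2 · 47, so φ(423) = (3^2 − 3^1) · (47 − 1) = 6 · 46 = 276. The nonzero elements number 423 − 1 = 422. Hence the nonzero zero-divisors number 422 − 276 = 146.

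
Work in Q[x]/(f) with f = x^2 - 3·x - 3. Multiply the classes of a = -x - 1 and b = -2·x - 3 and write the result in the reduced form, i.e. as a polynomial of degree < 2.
First multiply in Q[x] without reducing: a · b = 2·x^2 + 5·x + 3. Now divide by f(x) = x^2 - 3·x - 3, eliminating the leading term at each step:
  leading term 2·x^2: subtract (2)·f(x) = 2·x^2 - 6·x - 6, leaving 11·x + 9
The degree is now < 2, so this is the remainder. Hence a · b ≡ 11·x + 9 in Q[x]/(f).

Final answer: a · b ≡ 11·x + 9 (mod f(x))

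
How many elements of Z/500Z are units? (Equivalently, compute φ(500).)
An element a ∈ Z/500Z is a unit iff gcd(a, 500) = 1, so the number of units is φ(500). φ is multiplicative, with φ(p^e) = p^e − p^(e−1). Factorise 500 = 2^2 · 5^3. Then
  φ(500) = (2^2 − 2^1) · (5^3 − 5^2) = 2 · 100 = 200.

Final answer: Z/500Z has φ(500) = 200 units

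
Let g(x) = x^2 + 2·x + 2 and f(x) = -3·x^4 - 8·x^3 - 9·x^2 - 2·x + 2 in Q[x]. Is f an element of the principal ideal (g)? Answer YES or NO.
In Q[x] the ideal (g) consists of all multiples of g, so f ∈ (g) iff g | f, i.e. iff the remainder of f on division by g is 0. Divide f by g (g is monic, so eliminate the leading term of the running remainder at each step):
  leading term -3·x^4: subtract (-3·x^2)·g(x) = -3·x^4 - 6·x^3 - 6·x^2, leaving -2·x^3 - 3·x^2 - 2·x + 2
  leading term -2·x^3: subtract (-2·x)·g(x) = -2·x^3 - 4·x^2 - 4·x, leaving x^2 + 2·x + 2
  leading term x^2: subtract (1)·g(x) = x^2 + 2·x + 2, leaving 0
The remainder is 0, so f(x) = g(x) · h(x) with h(x) = -3·x^2 - 2·x + 1. Hence g | f, i.e. f ∈ (g).

Final answer: YES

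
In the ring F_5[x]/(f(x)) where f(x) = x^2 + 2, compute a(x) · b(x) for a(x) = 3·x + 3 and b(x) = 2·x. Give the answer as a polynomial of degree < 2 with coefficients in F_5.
a · b ≡ x + 3 (mod f(x))

Multiply as integer polynomials: a · b = 6·x^2 + 6·x. Reducing coefficients mod 5: a · b ≡ x^2 + x. Now divide by f(x) = x^2 + 2 in F_5[x], eliminating the leading term at each step:
  leading term x^2: subtract (1)·f(x) = x^2 + 2, leaving x + 3 (coefficients mod 5)
The degree is now < 2, so this is the remainder. Hence a · b ≡ x + 3 in F_5[x]/(f).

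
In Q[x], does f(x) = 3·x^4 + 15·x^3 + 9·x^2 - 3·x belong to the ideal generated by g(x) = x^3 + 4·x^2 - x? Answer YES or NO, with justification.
In Q[x] the ideal (g) consists of all multiples of g, so f ∈ (g) iff g | f, i.e. iff the remainder of f on division by g is 0. Divide f by g (g is monic, so eliminate the leading term of the running remainder at each step):
  leading term 3·x^4: subtract (3·x)·g(x) = 3·x^4 + 12·x^3 - 3·x^2, leaving 3·x^3 + 12·x^2 - 3·x
  leading term 3·x^3: subtract (3)·g(x) = 3·x^3 + 12·x^2 - 3·x, leaving 0
The remainder is 0, so f(x) = g(x) · h(x) with h(x) = 3·x + 3. Hence g | f, i.e. f ∈ (g).

Final answer: YES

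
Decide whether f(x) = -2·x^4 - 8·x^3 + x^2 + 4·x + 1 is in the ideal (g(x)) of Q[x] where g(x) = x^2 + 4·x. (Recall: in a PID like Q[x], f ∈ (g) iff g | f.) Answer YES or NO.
In Q[x] the ideal (g) consists of all multiples of g, so f ∈ (g) iff g | f, i.e. iff the remainder of f on division by g is 0. Divide f by g (g is monic, so eliminate the leading term of the running remainder at each step):
  leading term -2·x^4: subtract (-2·x^2)·g(x) = -2·x^4 - 8·x^3, leaving x^2 + 4·x + 1
  leading term x^2: subtract (1)·g(x) = x^2 + 4·x, leaving 1
The remainder r(x) = 1 ≠ 0 (and deg r < deg g), so g ∤ f, i.e. f ∉ (g).

Final answer: NO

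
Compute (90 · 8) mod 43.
Reduce the factors first: 90 ≡ 4 (mod 43), so 90 · 8 ≡ 4 · 8 (mod 43). 4 · 8 = 32. Dividing by 43: 32 = 0·43 + 32. So (90 · 8) mod 43 = 32.

Final answer: 32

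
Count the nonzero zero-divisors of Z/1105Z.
Z/1105Z has 336 nonzero zero-divisors

In Z/1105Z each nonzero element is either a unit (gcd with 1105 is 1) or a zero-divisor (gcd > 1). The number of units is φ(1105): factorise 1105 = 5 · 13 · 17, so φ(1105) = (5 − 1) · (13 − 1) · (17 − 1) = 4 · 12 · 16 = 768. The nonzero elements number 1105 − 1 = 1104. Hence the nonzero zero-divisors number 1104 − 768 = 336.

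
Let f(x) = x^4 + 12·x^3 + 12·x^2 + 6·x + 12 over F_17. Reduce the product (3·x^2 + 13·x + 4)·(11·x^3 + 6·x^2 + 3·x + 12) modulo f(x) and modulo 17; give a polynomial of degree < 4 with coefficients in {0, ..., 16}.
a · b ≡ 5·x^3 + x^2 + 9·x + 12 (mod f(x))

Multiply as integer polynomials: a · b = 33·x^5 + 161·x^4 + 131·x^3 + 99·x^2 + 168·x + 48. Reducing coefficients mod 17: a · b ≡ 16·x^5 + 8·x^4 + 12·x^3 + 14·x^2 + 15·x + 14. Now divide by f(x) = x^4 + 12·x^3 + 12·x^2 + 6·x + 12 in F_17[x], eliminating the leading term at each step:
  leading term 16·x^5: subtract (16·x)·f(x) = 16·x^5 + 5·x^4 + 5·x^3 + 11·x^2 + 5·x, leaving 3·x^4 + 7·x^3 + 3·x^2 + 10·x + 14 (coefficients mod 17)
  leading term 3·x^4: subtract (3)·f(x) = 3·x^4 + 2·x^3 + 2·x^2 + x + 2, leaving 5·x^3 + x^2 + 9·x + 12 (coefficients mod 17)
The degree is now < 4, so this is the remainder. Hence a · b ≡ 5·x^3 + x^2 + 9·x + 12 in F_17[x]/(f).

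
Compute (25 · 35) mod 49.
Both factors are already reduced mod 49. 25 · 35 = 875. Dividing by 49: 875 = 17·49 + 42. So (25 · 35) mod 49 = 42.

Final answer: 42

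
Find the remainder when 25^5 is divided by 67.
Use repeated squaring. Binary(5) = 101. Walk through the bits of the exponent 5 left-to-right: at each bit after the leading one, square the running value, then multiply by 25 if the bit is 1 (always reducing mod 67):
  bit 1 = 1 (leading): start with 25.
  bit 2 = 0: square 25^2 = 625 ≡ 22 (mod 67).
  bit 3 = 1: square 22^2 = 484 ≡ 15; bit is 1, so multiply 15·25 = 375 ≡ 40 (mod 67).
Final value: 25^5 ≡ 40 (mod 67).

Final answer: 40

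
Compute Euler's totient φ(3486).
φ is multiplicative, with φ(p^e) = p^e − p^(e−1). Factorise 3486 = 2 · 3 · 7 · 83. Then
  φ(3486) = (2 − 1) · (3 − 1) · (7 − 1) · (83 − 1) = 1 · 2 · 6 · 82 = 984.

Final answer: φ(3486) = 984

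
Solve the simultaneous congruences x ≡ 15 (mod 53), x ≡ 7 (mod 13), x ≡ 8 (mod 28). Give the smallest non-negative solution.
x ≡ 8548 (mod 19292); the representative in [0, 19292) is 8548

The moduli 53, 13, 28 are pairwise coprime, so by the CRT there is a unique solution mod 53·13·28 = 19292.
Solve by successive substitution. Start with x ≡ 15 (mod 53).
  Combine with x ≡ 7 (mod 13): write x = 15 + 53·t and require 15 + 53·t ≡ 7 (mod 13), i.e. 53·t ≡ 7 − 15 ≡ 5 (mod 13). Since 53^(−1) ≡ 1 (mod 13) (53 ≡ 1 (mod 13)), t ≡ 1·5 ≡ 5 (mod 13). So x ≡ 15 + 53·5 = 280 (mod 689).
  Combine with x ≡ 8 (mod 28): write x = 280 + 689·t and require 280 + 689·t ≡ 8 (mod 28), i.e. 689·t ≡ 8 − 280 ≡ 8 (mod 28). Since 689^(−1) ≡ 5 (mod 28) (689 ≡ 17 (mod 28)), t ≡ 5·8 ≡ 12 (mod 28). So x ≡ 280 + 689·12 = 8548 (mod 19292).
Unique solution in [0, 19292): x = 8548.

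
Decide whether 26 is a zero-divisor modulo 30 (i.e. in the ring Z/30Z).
gcd(26, 30) = 2 > 1, so 26 is not a unit in Z/30Z. In Z/nZ every nonzero non-unit is a zero-divisor: explicitly, take b = 30/gcd = 15 ≠ 0 (mod 30); then 26·15 = 390 = 13·30, i.e. 26·15 ≡ 0 (mod 30). So 26 is a zero-divisor.

Final answer: YES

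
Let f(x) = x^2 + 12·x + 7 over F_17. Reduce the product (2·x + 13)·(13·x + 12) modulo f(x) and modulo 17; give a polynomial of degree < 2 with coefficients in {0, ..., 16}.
Multiply as integer polynomials: a · b = 26·x^2 + 193·x + 156. Reducing coefficients mod 17: a · b ≡ 9·x^2 + 6·x + 3. Now divide by f(x) = x^2 + 12·x + 7 in F_17[x], eliminating the leading term at each step:
  leading term 9·x^2: subtract (9)·f(x) = 9·x^2 + 6·x + 12, leaving 8 (coefficients mod 17)
The degree is now < 2, so this is the remainder. Hence a · b ≡ 8 in F_17[x]/(f).

Final answer: a · b ≡ 8 (mod f(x))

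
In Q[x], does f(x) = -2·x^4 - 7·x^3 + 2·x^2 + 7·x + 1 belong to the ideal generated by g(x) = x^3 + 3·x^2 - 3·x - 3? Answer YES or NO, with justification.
NO

In Q[x] the ideal (g) consists of all multiples of g, so f ∈ (g) iff g | f, i.e. iff the remainder of f on division by g is 0. Divide f by g (g is monic, so eliminate the leading term of the running remainder at each step):
  leading term -2·x^4: subtract (-2·x)·g(x) = -2·x^4 - 6·x^3 + 6·x^2 + 6·x, leaving -x^3 - 4·x^2 + x + 1
  leading term -x^3: subtract (-1)·g(x) = -x^3 - 3·x^2 + 3·x + 3, leaving -x^2 - 2·x - 2
The remainder r(x) = -x^2 - 2·x - 2 ≠ 0 (and deg r < deg g), so g ∤ f, i.e. f ∉ (g).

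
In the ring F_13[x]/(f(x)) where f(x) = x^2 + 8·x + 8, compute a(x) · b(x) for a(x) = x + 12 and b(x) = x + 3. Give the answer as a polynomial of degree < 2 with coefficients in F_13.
a · b ≡ 7·x + 2 (mod f(x))

Multiply as integer polynomials: a · b = x^2 + 15·x + 36. Reducing coefficients mod 13: a · b ≡ x^2 + 2·x + 10. Now divide by f(x) = x^2 + 8·x + 8 in F_13[x], eliminating the leading term at each step:
  leading term x^2: subtract (1)·f(x) = x^2 + 8·x + 8, leaving 7·x + 2 (coefficients mod 13)
The degree is now < 2, so this is the remainder. Hence a · b ≡ 7·x + 2 in F_13[x]/(f).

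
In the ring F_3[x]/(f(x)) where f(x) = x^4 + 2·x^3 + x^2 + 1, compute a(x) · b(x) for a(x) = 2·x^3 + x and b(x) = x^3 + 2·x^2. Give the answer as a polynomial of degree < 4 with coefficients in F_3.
a · b ≡ x^3 + 2·x^2 + 1 (mod f(x))

Multiply as integer polynomials: a · b = 2·x^6 + 4·x^5 + x^4 + 2·x^3. Reducing coefficients mod 3: a · b ≡ 2·x^6 + x^5 + x^4 + 2·x^3. Now divide by f(x) = x^4 + 2·x^3 + x^2 + 1 in F_3[x], eliminating the leading term at each step:
  leading term 2·x^6: subtract (2·x^2)·f(x) = 2·x^6 + x^5 + 2·x^4 + 2·x^2, leaving 2·x^4 + 2·x^3 + x^2 (coefficients mod 3)
  leading term 2·x^4: subtract (2)·f(x) = 2·x^4 + x^3 + 2·x^2 + 2, leaving x^3 + 2·x^2 + 1 (coefficients mod 3)
The degree is now < 4, so this is the remainder. Hence a · b ≡ x^3 + 2·x^2 + 1 in F_3[x]/(f).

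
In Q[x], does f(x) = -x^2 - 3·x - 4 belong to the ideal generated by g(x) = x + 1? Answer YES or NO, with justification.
NO

In Q[x] the ideal (g) consists of all multiples of g, so f ∈ (g) iff g | f, i.e. iff the remainder of f on division by g is 0. Divide f by g (g is monic, so eliminate the leading term of the running remainder at each step):
  leading term -x^2: subtract (-x)·g(x) = -x^2 - x, leaving -2·x - 4
  leading term -2·x: subtract (-2)·g(x) = -2·x - 2, leaving -2
The remainder r(x) = -2 ≠ 0 (and deg r < deg g), so g ∤ f, i.e. f ∉ (g).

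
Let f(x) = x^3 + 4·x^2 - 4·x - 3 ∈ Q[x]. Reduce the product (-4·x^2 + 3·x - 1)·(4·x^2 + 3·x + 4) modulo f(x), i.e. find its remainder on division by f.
First multiply in Q[x] without reducing: a · b = -16·x^4 - 11·x^2 + 9·x - 4. Now divide by f(x) = x^3 + 4·x^2 - 4·x - 3, eliminating the leading term at each step:
  leading term -16·x^4: subtract (-16·x)·f(x) = -16·x^4 - 64·x^3 + 64·x^2 + 48·x, leaving 64·x^3 - 75·x^2 - 39·x - 4
  leading term 64·x^3: subtract (64)·f(x) = 64·x^3 + 256·x^2 - 256·x - 192, leaving -331·x^2 + 217·x + 188
The degree is now < 3, so this is the remainder. Hence a · b ≡ -331·x^2 + 217·x + 188 in Q[x]/(f).

Final answer: a · b ≡ -331·x^2 + 217·x + 188 (mod f(x))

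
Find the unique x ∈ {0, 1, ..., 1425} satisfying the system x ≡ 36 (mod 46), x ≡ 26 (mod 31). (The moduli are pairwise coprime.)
x ≡ 956 (mod 1426); the representative in [0, 1426) is 956

The moduli 46, 31 are pairwise coprime, so by the CRT there is a unique solution mod 46·31 = 1426.
Solve by successive substitution. Start with x ≡ 36 (mod 46).
  Combine with x ≡ 26 (mod 31): write x = 36 + 46·t and require 36 + 46·t ≡ 26 (mod 31), i.e. 46·t ≡ 26 − 36 ≡ 21 (mod 31). Since 46^(−1) ≡ 29 (mod 31) (46 ≡ 15 (mod 31)), t ≡ 29·21 ≡ 20 (mod 31). So x ≡ 36 + 46·20 = 956 (mod 1426).
Unique solution in [0, 1426): x = 956.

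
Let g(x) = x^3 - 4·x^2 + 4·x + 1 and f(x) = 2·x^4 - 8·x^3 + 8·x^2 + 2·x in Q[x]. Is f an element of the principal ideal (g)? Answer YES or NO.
In Q[x] the ideal (g) consists of all multiples of g, so f ∈ (g) iff g | f, i.e. iff the remainder of f on division by g is 0. Divide f by g (g is monic, so eliminate the leading term of the running remainder at each step):
  leading term 2·x^4: subtract (2·x)·g(x) = 2·x^4 - 8·x^3 + 8·x^2 + 2·x, leaving 0
The remainder is 0, so f(x) = g(x) · h(x) with h(x) = 2·x. Hence g | f, i.e. f ∈ (g).

Final answer: YES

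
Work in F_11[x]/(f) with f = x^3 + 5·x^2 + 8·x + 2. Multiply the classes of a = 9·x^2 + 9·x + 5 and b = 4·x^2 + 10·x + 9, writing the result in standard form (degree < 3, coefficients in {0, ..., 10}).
Multiply as integer polynomials: a · b = 36·x^4 + 126·x^3 + 191·x^2 + 131·x + 45. Reducing coefficients mod 11: a · b ≡ 3·x^4 + 5·x^3 + 4·x^2 + 10·x + 1. Now divide by f(x) = x^3 + 5·x^2 + 8·x + 2 in F_11[x], eliminating the leading term at each step:
  leading term 3·x^4: subtract (3·x)·f(x) = 3·x^4 + 4·x^3 + 2·x^2 + 6·x, leaving x^3 + 2·x^2 + 4·x + 1 (coefficients mod 11)
  leading term x^3: subtract (1)·f(x) = x^3 + 5·x^2 + 8·x + 2, leaving 8·x^2 + 7·x + 10 (coefficients mod 11)
The degree is now < 3, so this is the remainder. Hence a · b ≡ 8·x^2 + 7·x + 10 in F_11[x]/(f).

Final answer: a · b ≡ 8·x^2 + 7·x + 10 (mod f(x))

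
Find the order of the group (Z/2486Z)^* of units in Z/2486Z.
|(Z/2486Z)^*| = 1120

(Z/2486Z)^* consists of the classes a with gcd(a, 2486) = 1, so its order is φ(2486). φ is multiplicative, with φ(p^e) = p^e − p^(e−1). Factorise 2486 = 2 · 11 · 113. Then
  φ(2486) = (2 − 1) · (11 − 1) · (113 − 1) = 1 · 10 · 112 = 1120.
Thus |(Z/2486Z)^*| = 1120.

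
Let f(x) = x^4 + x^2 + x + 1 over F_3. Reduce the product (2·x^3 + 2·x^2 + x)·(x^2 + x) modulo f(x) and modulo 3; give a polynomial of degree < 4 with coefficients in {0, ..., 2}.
a · b ≡ x^3 + x^2 + 2 (mod f(x))

Multiply as integer polynomials: a · b = 2·x^5 + 4·x^4 + 3·x^3 + x^2. Reducing coefficients mod 3: a · b ≡ 2·x^5 + x^4 + x^2. Now divide by f(x) = x^4 + x^2 + x + 1 in F_3[x], eliminating the leading term at each step:
  leading term 2·x^5: subtract (2·x)·f(x) = 2·x^5 + 2·x^3 + 2·x^2 + 2·x, leaving x^4 + x^3 + 2·x^2 + x (coefficients mod 3)
  leading term x^4: subtract (1)·f(x) = x^4 + x^2 + x + 1, leaving x^3 + x^2 + 2 (coefficients mod 3)
The degree is now < 4, so this is the remainder. Hence a · b ≡ x^3 + x^2 + 2 in F_3[x]/(f).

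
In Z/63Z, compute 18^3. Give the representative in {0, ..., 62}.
36

Use repeated squaring. Binary(3) = 11. Walk through the bits of the exponent 3 left-to-right: at each bit after the leading one, square the running value, then multiply by 18 if the bit is 1 (always reducing mod 63):
  bit 1 = 1 (leading): start with 18.
  bit 2 = 1: square 18^2 = 324 ≡ 9; bit is 1, so multiply 9·18 = 162 ≡ 36 (mod 63).
Final value: 18^3 ≡ 36 (mod 63).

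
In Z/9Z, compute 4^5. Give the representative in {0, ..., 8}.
Use repeated squaring. Binary(5) = 101. Walk through the bits of the exponent 5 left-to-right: at each bit after the leading one, square the running value, then multiply by 4 if the bit is 1 (always reducing mod 9):
  bit 1 = 1 (leading): start with 4.
  bit 2 = 0: square 4^2 = 16 ≡ 7 (mod 9).
  bit 3 = 1: square 7^2 = 49 ≡ 4; bit is 1, so multiply 4·4 = 16 ≡ 7 (mod 9).
Final value: 4^5 ≡ 7 (mod 9).

Final answer: 7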